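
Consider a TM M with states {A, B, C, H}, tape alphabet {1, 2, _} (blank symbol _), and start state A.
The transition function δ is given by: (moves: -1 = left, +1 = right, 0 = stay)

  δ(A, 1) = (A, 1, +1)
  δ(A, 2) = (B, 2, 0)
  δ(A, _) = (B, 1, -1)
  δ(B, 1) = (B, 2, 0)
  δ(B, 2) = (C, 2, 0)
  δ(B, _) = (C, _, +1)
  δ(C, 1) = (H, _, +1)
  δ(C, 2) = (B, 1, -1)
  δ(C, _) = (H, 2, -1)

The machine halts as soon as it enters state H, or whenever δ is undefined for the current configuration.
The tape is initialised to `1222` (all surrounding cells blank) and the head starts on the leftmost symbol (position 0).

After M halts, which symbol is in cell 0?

_

A | _[1]222   read 1 → write 1, move +1, go to A
A | _1[2]22   read 2 → write 2, move 0, go to B
B | _1[2]22   read 2 → write 2, move 0, go to C
C | _1[2]22   read 2 → write 1, move -1, go to B
B | _[1]122   read 1 → write 2, move 0, go to B
B | _[2]122   read 2 → write 2, move 0, go to C
C | _[2]122   read 2 → write 1, move -1, go to B
B | [_]1122   read _ → write _, move +1, go to C
C | _[1]122   read 1 → write _, move +1, go to H
H | __[1]22
Cell 0 holds _ when M halts.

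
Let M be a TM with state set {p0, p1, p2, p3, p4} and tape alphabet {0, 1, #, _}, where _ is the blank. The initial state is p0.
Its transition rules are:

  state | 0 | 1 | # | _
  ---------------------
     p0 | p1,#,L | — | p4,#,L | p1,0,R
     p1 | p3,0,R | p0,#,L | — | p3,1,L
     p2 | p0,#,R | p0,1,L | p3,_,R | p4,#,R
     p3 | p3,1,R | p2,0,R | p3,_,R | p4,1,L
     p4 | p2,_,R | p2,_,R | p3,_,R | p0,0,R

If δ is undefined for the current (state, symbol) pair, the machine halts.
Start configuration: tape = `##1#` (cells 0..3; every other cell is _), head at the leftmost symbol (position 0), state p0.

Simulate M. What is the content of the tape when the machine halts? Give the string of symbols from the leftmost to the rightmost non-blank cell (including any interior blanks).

001

p0 | _[#]#1#_   read # → write #, move L, go to p4
p4 | [_]##1#_   read _ → write 0, move R, go to p0
p0 | 0[#]#1#_   read # → write #, move L, go to p4
p4 | [0]##1#_   read 0 → write _, move R, go to p2
p2 | _[#]#1#_   read # → write _, move R, go to p3
p3 | __[#]1#_   read # → write _, move R, go to p3
p3 | ___[1]#_   read 1 → write 0, move R, go to p2
p2 | ___0[#]_   read # → write _, move R, go to p3
p3 | ___0_[_]   read _ → write 1, move L, go to p4
p4 | ___0[_]1   read _ → write 0, move R, go to p0
p0 | ___00[1]
The non-blank tape span at halt is 001.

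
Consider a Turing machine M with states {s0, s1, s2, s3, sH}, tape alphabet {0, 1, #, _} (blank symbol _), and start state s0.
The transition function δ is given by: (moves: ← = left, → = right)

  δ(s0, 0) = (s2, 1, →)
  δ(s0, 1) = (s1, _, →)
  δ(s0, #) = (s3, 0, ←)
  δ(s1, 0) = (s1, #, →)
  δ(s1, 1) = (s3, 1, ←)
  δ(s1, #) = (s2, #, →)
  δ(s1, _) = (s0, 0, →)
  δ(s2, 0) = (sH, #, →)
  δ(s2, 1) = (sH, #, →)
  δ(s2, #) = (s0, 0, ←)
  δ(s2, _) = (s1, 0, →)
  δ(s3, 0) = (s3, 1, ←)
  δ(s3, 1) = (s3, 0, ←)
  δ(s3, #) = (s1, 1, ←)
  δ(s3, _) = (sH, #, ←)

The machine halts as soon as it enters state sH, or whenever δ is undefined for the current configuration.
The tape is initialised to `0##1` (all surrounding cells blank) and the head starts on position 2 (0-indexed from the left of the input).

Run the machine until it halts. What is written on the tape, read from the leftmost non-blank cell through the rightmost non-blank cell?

0#101

s0 | _0#[#]1   read # → write 0, move ←, go to s3
s3 | _0[#]01   read # → write 1, move ←, go to s1
s1 | _[0]101   read 0 → write #, move →, go to s1
s1 | _#[1]01   read 1 → write 1, move ←, go to s3
s3 | _[#]101   read # → write 1, move ←, go to s1
s1 | [_]1101   read _ → write 0, move →, go to s0
s0 | 0[1]101   read 1 → write _, move →, go to s1
s1 | 0_[1]01   read 1 → write 1, move ←, go to s3
s3 | 0[_]101   read _ → write #, move ←, go to sH
sH | [0]#101
The non-blank tape span at halt is 0#101.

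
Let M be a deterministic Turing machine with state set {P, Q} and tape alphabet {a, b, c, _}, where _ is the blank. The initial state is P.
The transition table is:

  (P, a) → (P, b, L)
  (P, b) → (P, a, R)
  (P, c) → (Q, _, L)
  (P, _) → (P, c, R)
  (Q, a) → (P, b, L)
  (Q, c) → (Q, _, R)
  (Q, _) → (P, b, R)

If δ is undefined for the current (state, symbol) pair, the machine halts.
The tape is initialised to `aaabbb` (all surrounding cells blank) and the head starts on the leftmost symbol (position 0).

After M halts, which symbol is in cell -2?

b

P | __[a]aabbb   read a → write b, move L, go to P
P | _[_]baabbb   read _ → write c, move R, go to P
P | _c[b]aabbb   read b → write a, move R, go to P
P | _ca[a]abbb   read a → write b, move L, go to P
P | _c[a]babbb   read a → write b, move L, go to P
P | _[c]bbabbb   read c → write _, move L, go to Q
Q | [_]_bbabbb   read _ → write b, move R, go to P
P | b[_]bbabbb   read _ → write c, move R, go to P
P | bc[b]babbb   read b → write a, move R, go to P
P | bca[b]abbb   read b → write a, move R, go to P
P | bcaa[a]bbb   read a → write b, move L, go to P
P | bca[a]bbbb   read a → write b, move L, go to P
P | bc[a]bbbbb   read a → write b, move L, go to P
P | b[c]bbbbbb   read c → write _, move L, go to Q
Q | [b]_bbbbbb
Cell -2 holds b when M halts.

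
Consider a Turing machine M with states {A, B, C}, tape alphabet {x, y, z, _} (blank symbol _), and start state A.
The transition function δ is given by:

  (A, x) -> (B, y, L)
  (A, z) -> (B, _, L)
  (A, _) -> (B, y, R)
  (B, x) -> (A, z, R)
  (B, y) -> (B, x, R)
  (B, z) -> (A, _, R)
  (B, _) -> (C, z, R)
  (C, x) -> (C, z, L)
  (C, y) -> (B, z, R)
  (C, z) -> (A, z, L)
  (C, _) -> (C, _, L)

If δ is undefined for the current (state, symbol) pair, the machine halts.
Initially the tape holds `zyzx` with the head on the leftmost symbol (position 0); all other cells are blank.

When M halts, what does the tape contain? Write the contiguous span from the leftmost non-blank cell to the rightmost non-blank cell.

y_yx_y_yz

A | __[z]yzx____   read z → write _, move L, go to B
B | _[_]_yzx____   read _ → write z, move R, go to C
C | _z[_]yzx____   read _ → write _, move L, go to C
C | _[z]_yzx____   read z → write z, move L, go to A
A | [_]z_yzx____   read _ → write y, move R, go to B
B | y[z]_yzx____   read z → write _, move R, go to A
A | y_[_]yzx____   read _ → write y, move R, go to B
B | y_y[y]zx____   read y → write x, move R, go to B
B | y_yx[z]x____   read z → write _, move R, go to A
A | y_yx_[x]____   read x → write y, move L, go to B
B | y_yx[_]y____   read _ → write z, move R, go to C
C | y_yxz[y]____   read y → write z, move R, go to B
B | y_yxzz[_]___   read _ → write z, move R, go to C
C | y_yxzzz[_]__   read _ → write _, move L, go to C
C | y_yxzz[z]___   read z → write z, move L, go to A
A | y_yxz[z]z___   read z → write _, move L, go to B
B | y_yx[z]_z___   read z → write _, move R, go to A
A | y_yx_[_]z___   read _ → write y, move R, go to B
B | y_yx_y[z]___   read z → write _, move R, go to A
A | y_yx_y_[_]__   read _ → write y, move R, go to B
B | y_yx_y_y[_]_   read _ → write z, move R, go to C
C | y_yx_y_yz[_]   read _ → write _, move L, go to C
C | y_yx_y_y[z]_   read z → write z, move L, go to A
A | y_yx_y_[y]z_
The non-blank tape span at halt is y_yx_y_yz.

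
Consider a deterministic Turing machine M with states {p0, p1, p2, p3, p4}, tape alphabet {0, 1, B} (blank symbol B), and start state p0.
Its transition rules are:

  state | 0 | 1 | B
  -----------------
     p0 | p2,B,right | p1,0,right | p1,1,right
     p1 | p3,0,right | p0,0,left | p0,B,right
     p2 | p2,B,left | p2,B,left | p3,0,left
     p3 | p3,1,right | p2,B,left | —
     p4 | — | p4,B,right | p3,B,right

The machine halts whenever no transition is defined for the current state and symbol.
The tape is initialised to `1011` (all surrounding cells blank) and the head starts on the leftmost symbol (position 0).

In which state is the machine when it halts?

p3

state=p0 head=0 tape=BB[1]011   (p0,1)→(p1,0,right)
state=p1 head=1 tape=BB0[0]11   (p1,0)→(p3,0,right)
state=p3 head=2 tape=BB00[1]1   (p3,1)→(p2,B,left)
state=p2 head=1 tape=BB0[0]B1   (p2,0)→(p2,B,left)
state=p2 head=0 tape=BB[0]BB1   (p2,0)→(p2,B,left)
state=p2 head=-1 tape=B[B]BBB1   (p2,B)→(p3,0,left)
state=p3 head=-2 tape=[B]0BBB1
No transition is defined for (p3, B); M halts in state p3.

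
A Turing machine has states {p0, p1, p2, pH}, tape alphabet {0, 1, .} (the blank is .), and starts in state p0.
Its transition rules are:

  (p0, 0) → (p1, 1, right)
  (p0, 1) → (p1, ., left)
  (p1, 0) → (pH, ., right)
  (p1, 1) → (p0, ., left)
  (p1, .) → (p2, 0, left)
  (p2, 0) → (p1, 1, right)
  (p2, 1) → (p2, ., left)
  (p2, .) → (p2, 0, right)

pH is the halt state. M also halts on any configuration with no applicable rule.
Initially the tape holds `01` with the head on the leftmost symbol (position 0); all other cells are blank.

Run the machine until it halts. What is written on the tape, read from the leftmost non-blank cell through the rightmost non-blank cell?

state=p0 head=0 tape=...[0]1   (p0,0)→(p1,1,right)
state=p1 head=1 tape=...1[1]   (p1,1)→(p0,.,left)
state=p0 head=0 tape=...[1].   (p0,1)→(p1,.,left)
state=p1 head=-1 tape=..[.]..   (p1,.)→(p2,0,left)
state=p2 head=-2 tape=.[.]0..   (p2,.)→(p2,0,right)
state=p2 head=-1 tape=.0[0]..   (p2,0)→(p1,1,right)
state=p1 head=0 tape=.01[.].   (p1,.)→(p2,0,left)
state=p2 head=-1 tape=.0[1]0.   (p2,1)→(p2,.,left)
state=p2 head=-2 tape=.[0].0.   (p2,0)→(p1,1,right)
state=p1 head=-1 tape=.1[.]0.   (p1,.)→(p2,0,left)
state=p2 head=-2 tape=.[1]00.   (p2,1)→(p2,.,left)
state=p2 head=-3 tape=[.].00.   (p2,.)→(p2,0,right)
state=p2 head=-2 tape=0[.]00.   (p2,.)→(p2,0,right)
state=p2 head=-1 tape=00[0]0.   (p2,0)→(p1,1,right)
state=p1 head=0 tape=001[0].   (p1,0)→(pH,.,right)
state=pH head=1 tape=001.[.]
The non-blank tape span at halt is 001.

001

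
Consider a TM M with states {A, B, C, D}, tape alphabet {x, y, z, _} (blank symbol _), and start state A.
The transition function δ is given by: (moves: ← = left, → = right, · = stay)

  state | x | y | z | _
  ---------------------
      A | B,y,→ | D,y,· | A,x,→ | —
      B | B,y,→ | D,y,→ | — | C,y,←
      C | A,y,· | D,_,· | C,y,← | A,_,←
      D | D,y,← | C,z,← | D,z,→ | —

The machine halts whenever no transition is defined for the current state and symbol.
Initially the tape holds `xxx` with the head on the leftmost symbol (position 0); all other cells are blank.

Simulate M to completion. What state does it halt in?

D

state=A head=0 tape=[x]xx_   (A,x)→(B,y,→)
state=B head=1 tape=y[x]x_   (B,x)→(B,y,→)
state=B head=2 tape=yy[x]_   (B,x)→(B,y,→)
state=B head=3 tape=yyy[_]   (B,_)→(C,y,←)
state=C head=2 tape=yy[y]y   (C,y)→(D,_,·)
state=D head=2 tape=yy[_]y
No transition is defined for (D, _); M halts in state D.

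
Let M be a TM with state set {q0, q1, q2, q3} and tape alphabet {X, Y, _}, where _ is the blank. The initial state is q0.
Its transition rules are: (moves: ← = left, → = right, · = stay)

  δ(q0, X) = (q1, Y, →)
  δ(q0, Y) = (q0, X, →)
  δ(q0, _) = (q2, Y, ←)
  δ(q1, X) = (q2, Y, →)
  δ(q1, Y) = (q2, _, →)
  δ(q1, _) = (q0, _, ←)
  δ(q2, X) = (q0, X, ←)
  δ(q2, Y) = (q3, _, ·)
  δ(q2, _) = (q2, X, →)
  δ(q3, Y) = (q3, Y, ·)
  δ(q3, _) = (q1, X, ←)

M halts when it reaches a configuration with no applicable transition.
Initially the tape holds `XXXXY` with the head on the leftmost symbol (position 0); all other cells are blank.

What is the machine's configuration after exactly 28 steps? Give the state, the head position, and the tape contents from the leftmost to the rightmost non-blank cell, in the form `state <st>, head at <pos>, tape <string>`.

q0 | [X]XXXY   read X → write Y, move →, go to q1
q1 | Y[X]XXY   read X → write Y, move →, go to q2
q2 | YY[X]XY   read X → write X, move ←, go to q0
q0 | Y[Y]XXY   read Y → write X, move →, go to q0
q0 | YX[X]XY   read X → write Y, move →, go to q1
q1 | YXY[X]Y   read X → write Y, move →, go to q2
q2 | YXYY[Y]   read Y → write _, move ·, go to q3
q3 | YXYY[_]   read _ → write X, move ←, go to q1
q1 | YXY[Y]X   read Y → write _, move →, go to q2
q2 | YXY_[X]   read X → write X, move ←, go to q0
q0 | YXY[_]X   read _ → write Y, move ←, go to q2
q2 | YX[Y]YX   read Y → write _, move ·, go to q3
q3 | YX[_]YX   read _ → write X, move ←, go to q1
q1 | Y[X]XYX   read X → write Y, move →, go to q2
q2 | YY[X]YX   read X → write X, move ←, go to q0
q0 | Y[Y]XYX   read Y → write X, move →, go to q0
q0 | YX[X]YX   read X → write Y, move →, go to q1
q1 | YXY[Y]X   read Y → write _, move →, go to q2
q2 | YXY_[X]   read X → write X, move ←, go to q0
q0 | YXY[_]X   read _ → write Y, move ←, go to q2
q2 | YX[Y]YX   read Y → write _, move ·, go to q3
q3 | YX[_]YX   read _ → write X, move ←, go to q1
q1 | Y[X]XYX   read X → write Y, move →, go to q2
q2 | YY[X]YX   read X → write X, move ←, go to q0
q0 | Y[Y]XYX   read Y → write X, move →, go to q0
q0 | YX[X]YX   read X → write Y, move →, go to q1
q1 | YXY[Y]X   read Y → write _, move →, go to q2
q2 | YXY_[X]   read X → write X, move ←, go to q0
q0 | YXY[_]X
After 28 steps: state q0, head at 3, tape YXY_X.

state q0, head at 3, tape YXY_X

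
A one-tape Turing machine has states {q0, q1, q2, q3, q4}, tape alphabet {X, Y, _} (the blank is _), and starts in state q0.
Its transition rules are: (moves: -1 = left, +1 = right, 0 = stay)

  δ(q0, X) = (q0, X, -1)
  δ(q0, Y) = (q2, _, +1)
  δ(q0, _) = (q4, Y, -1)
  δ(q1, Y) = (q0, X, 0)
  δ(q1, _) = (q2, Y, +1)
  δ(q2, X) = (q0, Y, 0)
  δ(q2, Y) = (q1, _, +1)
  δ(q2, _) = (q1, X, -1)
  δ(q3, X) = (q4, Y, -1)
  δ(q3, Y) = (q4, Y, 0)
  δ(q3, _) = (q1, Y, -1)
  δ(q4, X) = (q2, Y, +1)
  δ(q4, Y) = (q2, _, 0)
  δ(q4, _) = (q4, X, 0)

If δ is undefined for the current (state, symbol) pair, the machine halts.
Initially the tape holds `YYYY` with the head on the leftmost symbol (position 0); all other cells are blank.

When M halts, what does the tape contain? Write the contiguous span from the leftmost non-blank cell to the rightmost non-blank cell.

state=q0 head=0 tape=[Y]YYY   (q0,Y)→(q2,_,+1)
state=q2 head=1 tape=_[Y]YY   (q2,Y)→(q1,_,+1)
state=q1 head=2 tape=__[Y]Y   (q1,Y)→(q0,X,0)
state=q0 head=2 tape=__[X]Y   (q0,X)→(q0,X,-1)
state=q0 head=1 tape=_[_]XY   (q0,_)→(q4,Y,-1)
state=q4 head=0 tape=[_]YXY   (q4,_)→(q4,X,0)
state=q4 head=0 tape=[X]YXY   (q4,X)→(q2,Y,+1)
state=q2 head=1 tape=Y[Y]XY   (q2,Y)→(q1,_,+1)
state=q1 head=2 tape=Y_[X]Y
The non-blank tape span at halt is Y_XY.

Y_XY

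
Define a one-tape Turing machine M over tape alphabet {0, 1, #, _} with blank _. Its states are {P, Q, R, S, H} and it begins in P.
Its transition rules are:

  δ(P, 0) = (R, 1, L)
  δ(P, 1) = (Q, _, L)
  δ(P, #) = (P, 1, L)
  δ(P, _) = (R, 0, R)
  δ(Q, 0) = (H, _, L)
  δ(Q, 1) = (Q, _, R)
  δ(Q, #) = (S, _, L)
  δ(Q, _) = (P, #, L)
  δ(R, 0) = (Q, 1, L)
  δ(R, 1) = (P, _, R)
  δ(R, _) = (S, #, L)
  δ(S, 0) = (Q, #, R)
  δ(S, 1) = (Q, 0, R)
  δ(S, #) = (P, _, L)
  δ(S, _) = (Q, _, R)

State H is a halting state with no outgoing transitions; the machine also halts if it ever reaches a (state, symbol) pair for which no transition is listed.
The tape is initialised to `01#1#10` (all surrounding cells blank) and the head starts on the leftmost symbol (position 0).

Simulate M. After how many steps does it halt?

state=P head=0 tape=__[0]1#1#10   (P,0)→(R,1,L)
state=R head=-1 tape=_[_]11#1#10   (R,_)→(S,#,L)
state=S head=-2 tape=[_]#11#1#10   (S,_)→(Q,_,R)
state=Q head=-1 tape=_[#]11#1#10   (Q,#)→(S,_,L)
state=S head=-2 tape=[_]_11#1#10   (S,_)→(Q,_,R)
state=Q head=-1 tape=_[_]11#1#10   (Q,_)→(P,#,L)
state=P head=-2 tape=[_]#11#1#10   (P,_)→(R,0,R)
state=R head=-1 tape=0[#]11#1#10
M halts after 7 transitions.

7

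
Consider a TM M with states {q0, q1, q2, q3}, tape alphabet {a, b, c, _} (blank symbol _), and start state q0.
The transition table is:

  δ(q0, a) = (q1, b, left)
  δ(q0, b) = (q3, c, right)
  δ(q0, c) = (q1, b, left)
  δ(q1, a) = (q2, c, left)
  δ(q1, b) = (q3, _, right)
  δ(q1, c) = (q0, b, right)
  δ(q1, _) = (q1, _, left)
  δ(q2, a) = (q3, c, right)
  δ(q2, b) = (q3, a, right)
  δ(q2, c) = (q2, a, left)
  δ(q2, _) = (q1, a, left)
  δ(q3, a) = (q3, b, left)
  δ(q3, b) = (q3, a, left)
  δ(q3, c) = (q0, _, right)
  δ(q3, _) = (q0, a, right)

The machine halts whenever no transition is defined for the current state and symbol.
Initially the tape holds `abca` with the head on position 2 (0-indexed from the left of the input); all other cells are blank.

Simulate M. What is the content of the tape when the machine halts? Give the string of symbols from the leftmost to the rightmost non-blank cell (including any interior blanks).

c__ca

state=q0 head=2 tape=ab[c]a__   (q0,c)→(q1,b,left)
state=q1 head=1 tape=a[b]ba__   (q1,b)→(q3,_,right)
state=q3 head=2 tape=a_[b]a__   (q3,b)→(q3,a,left)
state=q3 head=1 tape=a[_]aa__   (q3,_)→(q0,a,right)
state=q0 head=2 tape=aa[a]a__   (q0,a)→(q1,b,left)
state=q1 head=1 tape=a[a]ba__   (q1,a)→(q2,c,left)
state=q2 head=0 tape=[a]cba__   (q2,a)→(q3,c,right)
state=q3 head=1 tape=c[c]ba__   (q3,c)→(q0,_,right)
state=q0 head=2 tape=c_[b]a__   (q0,b)→(q3,c,right)
state=q3 head=3 tape=c_c[a]__   (q3,a)→(q3,b,left)
state=q3 head=2 tape=c_[c]b__   (q3,c)→(q0,_,right)
state=q0 head=3 tape=c__[b]__   (q0,b)→(q3,c,right)
state=q3 head=4 tape=c__c[_]_   (q3,_)→(q0,a,right)
state=q0 head=5 tape=c__ca[_]
The non-blank tape span at halt is c__ca.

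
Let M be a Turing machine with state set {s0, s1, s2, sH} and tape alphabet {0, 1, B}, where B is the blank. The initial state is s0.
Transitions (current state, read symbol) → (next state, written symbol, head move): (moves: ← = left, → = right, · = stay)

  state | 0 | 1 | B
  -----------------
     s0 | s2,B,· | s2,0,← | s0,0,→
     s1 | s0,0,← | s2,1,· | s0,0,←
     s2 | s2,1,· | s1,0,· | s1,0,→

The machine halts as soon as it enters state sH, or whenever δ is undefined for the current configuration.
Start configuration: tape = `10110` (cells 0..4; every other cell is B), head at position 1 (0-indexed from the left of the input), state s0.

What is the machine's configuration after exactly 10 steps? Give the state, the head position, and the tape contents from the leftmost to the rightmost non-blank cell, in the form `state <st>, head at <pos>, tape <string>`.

s0 | 1[0]110   read 0 → write B, move ·, go to s2
s2 | 1[B]110   read B → write 0, move →, go to s1
s1 | 10[1]10   read 1 → write 1, move ·, go to s2
s2 | 10[1]10   read 1 → write 0, move ·, go to s1
s1 | 10[0]10   read 0 → write 0, move ←, go to s0
s0 | 1[0]010   read 0 → write B, move ·, go to s2
s2 | 1[B]010   read B → write 0, move →, go to s1
s1 | 10[0]10   read 0 → write 0, move ←, go to s0
s0 | 1[0]010   read 0 → write B, move ·, go to s2
s2 | 1[B]010   read B → write 0, move →, go to s1
s1 | 10[0]10
After 10 steps: state s1, head at 2, tape 10010.

state s1, head at 2, tape 10010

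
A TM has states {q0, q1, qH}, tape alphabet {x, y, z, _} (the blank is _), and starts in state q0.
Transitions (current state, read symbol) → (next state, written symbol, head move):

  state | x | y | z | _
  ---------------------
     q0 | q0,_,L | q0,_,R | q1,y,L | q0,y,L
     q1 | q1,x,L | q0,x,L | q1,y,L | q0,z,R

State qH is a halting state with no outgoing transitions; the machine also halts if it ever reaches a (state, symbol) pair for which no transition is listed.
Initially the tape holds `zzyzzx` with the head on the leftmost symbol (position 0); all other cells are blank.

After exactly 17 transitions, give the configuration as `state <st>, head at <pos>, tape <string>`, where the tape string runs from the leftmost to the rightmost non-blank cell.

state q1, head at 1, tape zz_yyy

state=q0 head=0 tape=_[z]zyzzx   (q0,z)→(q1,y,L)
state=q1 head=-1 tape=[_]yzyzzx   (q1,_)→(q0,z,R)
state=q0 head=0 tape=z[y]zyzzx   (q0,y)→(q0,_,R)
state=q0 head=1 tape=z_[z]yzzx   (q0,z)→(q1,y,L)
state=q1 head=0 tape=z[_]yyzzx   (q1,_)→(q0,z,R)
state=q0 head=1 tape=zz[y]yzzx   (q0,y)→(q0,_,R)
state=q0 head=2 tape=zz_[y]zzx   (q0,y)→(q0,_,R)
state=q0 head=3 tape=zz__[z]zx   (q0,z)→(q1,y,L)
state=q1 head=2 tape=zz_[_]yzx   (q1,_)→(q0,z,R)
state=q0 head=3 tape=zz_z[y]zx   (q0,y)→(q0,_,R)
state=q0 head=4 tape=zz_z_[z]x   (q0,z)→(q1,y,L)
state=q1 head=3 tape=zz_z[_]yx   (q1,_)→(q0,z,R)
state=q0 head=4 tape=zz_zz[y]x   (q0,y)→(q0,_,R)
state=q0 head=5 tape=zz_zz_[x]   (q0,x)→(q0,_,L)
state=q0 head=4 tape=zz_zz[_]_   (q0,_)→(q0,y,L)
state=q0 head=3 tape=zz_z[z]y_   (q0,z)→(q1,y,L)
state=q1 head=2 tape=zz_[z]yy_   (q1,z)→(q1,y,L)
state=q1 head=1 tape=zz[_]yyy_
After 17 steps: state q1, head at 1, tape zz_yyy.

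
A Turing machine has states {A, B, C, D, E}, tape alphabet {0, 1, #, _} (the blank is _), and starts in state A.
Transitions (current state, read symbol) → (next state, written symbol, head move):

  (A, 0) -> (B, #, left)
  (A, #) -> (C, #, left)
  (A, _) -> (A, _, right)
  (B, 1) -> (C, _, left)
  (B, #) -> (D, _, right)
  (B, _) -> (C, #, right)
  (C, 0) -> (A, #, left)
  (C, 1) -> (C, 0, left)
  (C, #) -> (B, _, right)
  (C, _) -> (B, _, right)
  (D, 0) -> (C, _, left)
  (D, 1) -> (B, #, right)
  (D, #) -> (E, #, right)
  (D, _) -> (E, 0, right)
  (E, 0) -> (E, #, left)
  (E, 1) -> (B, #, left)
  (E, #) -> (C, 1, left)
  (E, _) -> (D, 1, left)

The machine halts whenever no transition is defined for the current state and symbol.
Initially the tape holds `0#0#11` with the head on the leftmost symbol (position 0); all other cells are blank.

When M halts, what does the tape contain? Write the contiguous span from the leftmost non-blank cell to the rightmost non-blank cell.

#__#__0

state=A head=0 tape=_[0]#0#11   (A,0)→(B,#,left)
state=B head=-1 tape=[_]##0#11   (B,_)→(C,#,right)
state=C head=0 tape=#[#]#0#11   (C,#)→(B,_,right)
state=B head=1 tape=#_[#]0#11   (B,#)→(D,_,right)
state=D head=2 tape=#__[0]#11   (D,0)→(C,_,left)
state=C head=1 tape=#_[_]_#11   (C,_)→(B,_,right)
state=B head=2 tape=#__[_]#11   (B,_)→(C,#,right)
state=C head=3 tape=#__#[#]11   (C,#)→(B,_,right)
state=B head=4 tape=#__#_[1]1   (B,1)→(C,_,left)
state=C head=3 tape=#__#[_]_1   (C,_)→(B,_,right)
state=B head=4 tape=#__#_[_]1   (B,_)→(C,#,right)
state=C head=5 tape=#__#_#[1]   (C,1)→(C,0,left)
state=C head=4 tape=#__#_[#]0   (C,#)→(B,_,right)
state=B head=5 tape=#__#__[0]
The non-blank tape span at halt is #__#__0.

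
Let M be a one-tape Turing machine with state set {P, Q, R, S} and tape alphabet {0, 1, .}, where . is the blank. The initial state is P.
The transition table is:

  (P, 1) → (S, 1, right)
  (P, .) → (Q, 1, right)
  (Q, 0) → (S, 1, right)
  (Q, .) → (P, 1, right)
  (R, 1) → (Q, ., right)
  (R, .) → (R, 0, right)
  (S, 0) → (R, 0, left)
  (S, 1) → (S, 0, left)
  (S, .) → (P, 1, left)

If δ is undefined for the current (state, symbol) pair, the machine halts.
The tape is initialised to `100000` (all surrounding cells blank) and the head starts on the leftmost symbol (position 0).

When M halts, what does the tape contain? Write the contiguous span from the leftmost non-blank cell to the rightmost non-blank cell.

P | [1]00000.   read 1 → write 1, move right, go to S
S | 1[0]0000.   read 0 → write 0, move left, go to R
R | [1]00000.   read 1 → write ., move right, go to Q
Q | .[0]0000.   read 0 → write 1, move right, go to S
S | .1[0]000.   read 0 → write 0, move left, go to R
R | .[1]0000.   read 1 → write ., move right, go to Q
Q | ..[0]000.   read 0 → write 1, move right, go to S
S | ..1[0]00.   read 0 → write 0, move left, go to R
R | ..[1]000.   read 1 → write ., move right, go to Q
Q | ...[0]00.   read 0 → write 1, move right, go to S
S | ...1[0]0.   read 0 → write 0, move left, go to R
R | ...[1]00.   read 1 → write ., move right, go to Q
Q | ....[0]0.   read 0 → write 1, move right, go to S
S | ....1[0].   read 0 → write 0, move left, go to R
R | ....[1]0.   read 1 → write ., move right, go to Q
Q | .....[0].   read 0 → write 1, move right, go to S
S | .....1[.]   read . → write 1, move left, go to P
P | .....[1]1   read 1 → write 1, move right, go to S
S | .....1[1]   read 1 → write 0, move left, go to S
S | .....[1]0   read 1 → write 0, move left, go to S
S | ....[.]00   read . → write 1, move left, go to P
P | ...[.]100   read . → write 1, move right, go to Q
Q | ...1[1]00
The non-blank tape span at halt is 1100.

1100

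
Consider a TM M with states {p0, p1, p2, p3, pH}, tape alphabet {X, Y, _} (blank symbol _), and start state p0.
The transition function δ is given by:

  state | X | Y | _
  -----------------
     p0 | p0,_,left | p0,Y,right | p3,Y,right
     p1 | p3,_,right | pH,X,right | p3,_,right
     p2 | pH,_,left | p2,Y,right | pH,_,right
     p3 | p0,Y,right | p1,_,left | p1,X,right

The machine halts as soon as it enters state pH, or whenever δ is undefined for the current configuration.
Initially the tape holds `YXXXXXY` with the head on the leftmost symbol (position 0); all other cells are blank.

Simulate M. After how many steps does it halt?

state=p0 head=0 tape=[Y]XXXXXY   (p0,Y)→(p0,Y,right)
state=p0 head=1 tape=Y[X]XXXXY   (p0,X)→(p0,_,left)
state=p0 head=0 tape=[Y]_XXXXY   (p0,Y)→(p0,Y,right)
state=p0 head=1 tape=Y[_]XXXXY   (p0,_)→(p3,Y,right)
state=p3 head=2 tape=YY[X]XXXY   (p3,X)→(p0,Y,right)
state=p0 head=3 tape=YYY[X]XXY   (p0,X)→(p0,_,left)
state=p0 head=2 tape=YY[Y]_XXY   (p0,Y)→(p0,Y,right)
state=p0 head=3 tape=YYY[_]XXY   (p0,_)→(p3,Y,right)
state=p3 head=4 tape=YYYY[X]XY   (p3,X)→(p0,Y,right)
state=p0 head=5 tape=YYYYY[X]Y   (p0,X)→(p0,_,left)
state=p0 head=4 tape=YYYY[Y]_Y   (p0,Y)→(p0,Y,right)
state=p0 head=5 tape=YYYYY[_]Y   (p0,_)→(p3,Y,right)
state=p3 head=6 tape=YYYYYY[Y]   (p3,Y)→(p1,_,left)
state=p1 head=5 tape=YYYYY[Y]_   (p1,Y)→(pH,X,right)
state=pH head=6 tape=YYYYYX[_]
M halts after 14 transitions.

14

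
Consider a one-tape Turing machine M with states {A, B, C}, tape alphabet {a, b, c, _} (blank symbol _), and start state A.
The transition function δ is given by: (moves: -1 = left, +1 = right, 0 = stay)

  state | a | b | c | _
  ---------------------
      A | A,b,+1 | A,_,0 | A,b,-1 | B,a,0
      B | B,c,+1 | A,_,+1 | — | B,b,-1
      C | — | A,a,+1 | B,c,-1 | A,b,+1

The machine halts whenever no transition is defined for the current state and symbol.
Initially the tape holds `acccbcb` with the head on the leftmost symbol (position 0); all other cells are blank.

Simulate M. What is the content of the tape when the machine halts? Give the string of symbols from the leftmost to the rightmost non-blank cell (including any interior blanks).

state=A head=0 tape=[a]cccbcb   (A,a)→(A,b,+1)
state=A head=1 tape=b[c]ccbcb   (A,c)→(A,b,-1)
state=A head=0 tape=[b]bccbcb   (A,b)→(A,_,0)
state=A head=0 tape=[_]bccbcb   (A,_)→(B,a,0)
state=B head=0 tape=[a]bccbcb   (B,a)→(B,c,+1)
state=B head=1 tape=c[b]ccbcb   (B,b)→(A,_,+1)
state=A head=2 tape=c_[c]cbcb   (A,c)→(A,b,-1)
state=A head=1 tape=c[_]bcbcb   (A,_)→(B,a,0)
state=B head=1 tape=c[a]bcbcb   (B,a)→(B,c,+1)
state=B head=2 tape=cc[b]cbcb   (B,b)→(A,_,+1)
state=A head=3 tape=cc_[c]bcb   (A,c)→(A,b,-1)
state=A head=2 tape=cc[_]bbcb   (A,_)→(B,a,0)
state=B head=2 tape=cc[a]bbcb   (B,a)→(B,c,+1)
state=B head=3 tape=ccc[b]bcb   (B,b)→(A,_,+1)
state=A head=4 tape=ccc_[b]cb   (A,b)→(A,_,0)
state=A head=4 tape=ccc_[_]cb   (A,_)→(B,a,0)
state=B head=4 tape=ccc_[a]cb   (B,a)→(B,c,+1)
state=B head=5 tape=ccc_c[c]b
The non-blank tape span at halt is ccc_ccb.

ccc_ccb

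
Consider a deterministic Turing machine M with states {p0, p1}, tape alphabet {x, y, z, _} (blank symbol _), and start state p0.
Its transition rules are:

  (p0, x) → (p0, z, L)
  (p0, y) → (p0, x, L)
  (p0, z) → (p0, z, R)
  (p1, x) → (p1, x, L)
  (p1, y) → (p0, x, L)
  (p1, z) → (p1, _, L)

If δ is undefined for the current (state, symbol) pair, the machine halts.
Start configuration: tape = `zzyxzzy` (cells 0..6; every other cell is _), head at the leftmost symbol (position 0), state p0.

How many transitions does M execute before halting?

17

state=p0 head=0 tape=[z]zyxzzy_   (p0,z)→(p0,z,R)
state=p0 head=1 tape=z[z]yxzzy_   (p0,z)→(p0,z,R)
state=p0 head=2 tape=zz[y]xzzy_   (p0,y)→(p0,x,L)
state=p0 head=1 tape=z[z]xxzzy_   (p0,z)→(p0,z,R)
state=p0 head=2 tape=zz[x]xzzy_   (p0,x)→(p0,z,L)
state=p0 head=1 tape=z[z]zxzzy_   (p0,z)→(p0,z,R)
state=p0 head=2 tape=zz[z]xzzy_   (p0,z)→(p0,z,R)
state=p0 head=3 tape=zzz[x]zzy_   (p0,x)→(p0,z,L)
state=p0 head=2 tape=zz[z]zzzy_   (p0,z)→(p0,z,R)
state=p0 head=3 tape=zzz[z]zzy_   (p0,z)→(p0,z,R)
state=p0 head=4 tape=zzzz[z]zy_   (p0,z)→(p0,z,R)
state=p0 head=5 tape=zzzzz[z]y_   (p0,z)→(p0,z,R)
state=p0 head=6 tape=zzzzzz[y]_   (p0,y)→(p0,x,L)
state=p0 head=5 tape=zzzzz[z]x_   (p0,z)→(p0,z,R)
state=p0 head=6 tape=zzzzzz[x]_   (p0,x)→(p0,z,L)
state=p0 head=5 tape=zzzzz[z]z_   (p0,z)→(p0,z,R)
state=p0 head=6 tape=zzzzzz[z]_   (p0,z)→(p0,z,R)
state=p0 head=7 tape=zzzzzzz[_]
M halts after 17 transitions.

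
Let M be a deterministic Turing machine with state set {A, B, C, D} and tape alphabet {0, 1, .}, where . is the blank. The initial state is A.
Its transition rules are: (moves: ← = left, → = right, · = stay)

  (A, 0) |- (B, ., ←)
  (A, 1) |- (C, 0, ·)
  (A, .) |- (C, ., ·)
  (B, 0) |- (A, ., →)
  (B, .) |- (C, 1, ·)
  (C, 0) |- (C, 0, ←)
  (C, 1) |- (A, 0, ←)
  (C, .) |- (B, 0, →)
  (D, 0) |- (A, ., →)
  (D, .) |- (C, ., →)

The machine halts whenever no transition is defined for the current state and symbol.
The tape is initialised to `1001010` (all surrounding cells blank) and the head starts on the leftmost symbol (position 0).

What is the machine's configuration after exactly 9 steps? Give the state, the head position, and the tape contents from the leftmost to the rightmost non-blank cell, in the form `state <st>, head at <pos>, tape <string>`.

state C, head at -2, tape 1.0.01010

state=A head=0 tape=..[1]001010   (A,1)→(C,0,·)
state=C head=0 tape=..[0]001010   (C,0)→(C,0,←)
state=C head=-1 tape=.[.]0001010   (C,.)→(B,0,→)
state=B head=0 tape=.0[0]001010   (B,0)→(A,.,→)
state=A head=1 tape=.0.[0]01010   (A,0)→(B,.,←)
state=B head=0 tape=.0[.].01010   (B,.)→(C,1,·)
state=C head=0 tape=.0[1].01010   (C,1)→(A,0,←)
state=A head=-1 tape=.[0]0.01010   (A,0)→(B,.,←)
state=B head=-2 tape=[.].0.01010   (B,.)→(C,1,·)
state=C head=-2 tape=[1].0.01010
After 9 steps: state C, head at -2, tape 1.0.01010.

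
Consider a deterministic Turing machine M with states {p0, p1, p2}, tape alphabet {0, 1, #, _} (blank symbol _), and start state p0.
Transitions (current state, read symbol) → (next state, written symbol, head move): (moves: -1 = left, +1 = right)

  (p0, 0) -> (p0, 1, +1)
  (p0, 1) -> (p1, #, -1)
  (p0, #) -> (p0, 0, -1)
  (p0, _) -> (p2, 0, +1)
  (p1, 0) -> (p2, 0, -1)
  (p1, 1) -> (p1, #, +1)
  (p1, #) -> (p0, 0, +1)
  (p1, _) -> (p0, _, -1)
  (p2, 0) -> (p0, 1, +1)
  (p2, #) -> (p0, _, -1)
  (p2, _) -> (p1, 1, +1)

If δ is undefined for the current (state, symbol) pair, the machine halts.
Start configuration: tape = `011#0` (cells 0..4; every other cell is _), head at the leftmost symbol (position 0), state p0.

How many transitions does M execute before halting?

10

p0 | _[0]11#0   read 0 → write 1, move +1, go to p0
p0 | _1[1]1#0   read 1 → write #, move -1, go to p1
p1 | _[1]#1#0   read 1 → write #, move +1, go to p1
p1 | _#[#]1#0   read # → write 0, move +1, go to p0
p0 | _#0[1]#0   read 1 → write #, move -1, go to p1
p1 | _#[0]##0   read 0 → write 0, move -1, go to p2
p2 | _[#]0##0   read # → write _, move -1, go to p0
p0 | [_]_0##0   read _ → write 0, move +1, go to p2
p2 | 0[_]0##0   read _ → write 1, move +1, go to p1
p1 | 01[0]##0   read 0 → write 0, move -1, go to p2
p2 | 0[1]0##0
M halts after 10 transitions.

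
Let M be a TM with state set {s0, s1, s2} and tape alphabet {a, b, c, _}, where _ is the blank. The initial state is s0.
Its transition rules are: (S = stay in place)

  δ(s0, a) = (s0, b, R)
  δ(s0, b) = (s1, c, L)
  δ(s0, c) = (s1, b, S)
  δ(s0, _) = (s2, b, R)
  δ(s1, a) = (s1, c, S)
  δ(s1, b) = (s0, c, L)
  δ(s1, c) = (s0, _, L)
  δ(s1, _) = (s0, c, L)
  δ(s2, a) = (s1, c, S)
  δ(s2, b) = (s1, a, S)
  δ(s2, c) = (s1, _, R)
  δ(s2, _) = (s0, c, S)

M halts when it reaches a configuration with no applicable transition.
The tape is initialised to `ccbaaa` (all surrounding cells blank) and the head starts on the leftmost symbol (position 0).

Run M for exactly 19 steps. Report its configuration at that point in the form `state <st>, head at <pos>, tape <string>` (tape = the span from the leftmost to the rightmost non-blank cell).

state s1, head at -2, tape bcccbaaa

state=s0 head=0 tape=__[c]cbaaa   (s0,c)→(s1,b,S)
state=s1 head=0 tape=__[b]cbaaa   (s1,b)→(s0,c,L)
state=s0 head=-1 tape=_[_]ccbaaa   (s0,_)→(s2,b,R)
state=s2 head=0 tape=_b[c]cbaaa   (s2,c)→(s1,_,R)
state=s1 head=1 tape=_b_[c]baaa   (s1,c)→(s0,_,L)
state=s0 head=0 tape=_b[_]_baaa   (s0,_)→(s2,b,R)
state=s2 head=1 tape=_bb[_]baaa   (s2,_)→(s0,c,S)
state=s0 head=1 tape=_bb[c]baaa   (s0,c)→(s1,b,S)
state=s1 head=1 tape=_bb[b]baaa   (s1,b)→(s0,c,L)
state=s0 head=0 tape=_b[b]cbaaa   (s0,b)→(s1,c,L)
state=s1 head=-1 tape=_[b]ccbaaa   (s1,b)→(s0,c,L)
state=s0 head=-2 tape=[_]cccbaaa   (s0,_)→(s2,b,R)
state=s2 head=-1 tape=b[c]ccbaaa   (s2,c)→(s1,_,R)
state=s1 head=0 tape=b_[c]cbaaa   (s1,c)→(s0,_,L)
state=s0 head=-1 tape=b[_]_cbaaa   (s0,_)→(s2,b,R)
state=s2 head=0 tape=bb[_]cbaaa   (s2,_)→(s0,c,S)
state=s0 head=0 tape=bb[c]cbaaa   (s0,c)→(s1,b,S)
state=s1 head=0 tape=bb[b]cbaaa   (s1,b)→(s0,c,L)
state=s0 head=-1 tape=b[b]ccbaaa   (s0,b)→(s1,c,L)
state=s1 head=-2 tape=[b]cccbaaa
After 19 steps: state s1, head at -2, tape bcccbaaa.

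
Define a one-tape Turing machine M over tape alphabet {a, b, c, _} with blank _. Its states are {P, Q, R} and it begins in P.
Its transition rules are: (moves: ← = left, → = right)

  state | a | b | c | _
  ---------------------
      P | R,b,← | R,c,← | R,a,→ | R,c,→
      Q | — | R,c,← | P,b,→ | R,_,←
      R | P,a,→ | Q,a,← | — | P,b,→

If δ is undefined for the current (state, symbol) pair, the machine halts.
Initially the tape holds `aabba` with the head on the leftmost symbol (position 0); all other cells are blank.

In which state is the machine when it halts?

state=P head=0 tape=___[a]abba   (P,a)→(R,b,←)
state=R head=-1 tape=__[_]babba   (R,_)→(P,b,→)
state=P head=0 tape=__b[b]abba   (P,b)→(R,c,←)
state=R head=-1 tape=__[b]cabba   (R,b)→(Q,a,←)
state=Q head=-2 tape=_[_]acabba   (Q,_)→(R,_,←)
state=R head=-3 tape=[_]_acabba   (R,_)→(P,b,→)
state=P head=-2 tape=b[_]acabba   (P,_)→(R,c,→)
state=R head=-1 tape=bc[a]cabba   (R,a)→(P,a,→)
state=P head=0 tape=bca[c]abba   (P,c)→(R,a,→)
state=R head=1 tape=bcaa[a]bba   (R,a)→(P,a,→)
state=P head=2 tape=bcaaa[b]ba   (P,b)→(R,c,←)
state=R head=1 tape=bcaa[a]cba   (R,a)→(P,a,→)
state=P head=2 tape=bcaaa[c]ba   (P,c)→(R,a,→)
state=R head=3 tape=bcaaaa[b]a   (R,b)→(Q,a,←)
state=Q head=2 tape=bcaaa[a]aa
No transition is defined for (Q, a); M halts in state Q.

Q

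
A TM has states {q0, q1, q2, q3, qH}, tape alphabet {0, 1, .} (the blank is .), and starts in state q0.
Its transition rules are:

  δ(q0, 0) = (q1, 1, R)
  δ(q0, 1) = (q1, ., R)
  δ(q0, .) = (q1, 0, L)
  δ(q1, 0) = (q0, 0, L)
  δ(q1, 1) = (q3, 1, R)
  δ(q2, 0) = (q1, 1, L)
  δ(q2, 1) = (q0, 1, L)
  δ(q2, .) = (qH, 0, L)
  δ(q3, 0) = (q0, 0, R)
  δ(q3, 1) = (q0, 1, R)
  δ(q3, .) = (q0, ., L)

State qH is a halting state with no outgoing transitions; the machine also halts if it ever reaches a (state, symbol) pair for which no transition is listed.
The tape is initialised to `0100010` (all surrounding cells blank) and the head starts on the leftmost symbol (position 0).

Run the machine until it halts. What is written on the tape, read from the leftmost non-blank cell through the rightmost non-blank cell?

0000010

state=q0 head=0 tape=.[0]100010   (q0,0)→(q1,1,R)
state=q1 head=1 tape=.1[1]00010   (q1,1)→(q3,1,R)
state=q3 head=2 tape=.11[0]0010   (q3,0)→(q0,0,R)
state=q0 head=3 tape=.110[0]010   (q0,0)→(q1,1,R)
state=q1 head=4 tape=.1101[0]10   (q1,0)→(q0,0,L)
state=q0 head=3 tape=.110[1]010   (q0,1)→(q1,.,R)
state=q1 head=4 tape=.110.[0]10   (q1,0)→(q0,0,L)
state=q0 head=3 tape=.110[.]010   (q0,.)→(q1,0,L)
state=q1 head=2 tape=.11[0]0010   (q1,0)→(q0,0,L)
state=q0 head=1 tape=.1[1]00010   (q0,1)→(q1,.,R)
state=q1 head=2 tape=.1.[0]0010   (q1,0)→(q0,0,L)
state=q0 head=1 tape=.1[.]00010   (q0,.)→(q1,0,L)
state=q1 head=0 tape=.[1]000010   (q1,1)→(q3,1,R)
state=q3 head=1 tape=.1[0]00010   (q3,0)→(q0,0,R)
state=q0 head=2 tape=.10[0]0010   (q0,0)→(q1,1,R)
state=q1 head=3 tape=.101[0]010   (q1,0)→(q0,0,L)
state=q0 head=2 tape=.10[1]0010   (q0,1)→(q1,.,R)
state=q1 head=3 tape=.10.[0]010   (q1,0)→(q0,0,L)
state=q0 head=2 tape=.10[.]0010   (q0,.)→(q1,0,L)
state=q1 head=1 tape=.1[0]00010   (q1,0)→(q0,0,L)
state=q0 head=0 tape=.[1]000010   (q0,1)→(q1,.,R)
state=q1 head=1 tape=..[0]00010   (q1,0)→(q0,0,L)
state=q0 head=0 tape=.[.]000010   (q0,.)→(q1,0,L)
state=q1 head=-1 tape=[.]0000010
The non-blank tape span at halt is 0000010.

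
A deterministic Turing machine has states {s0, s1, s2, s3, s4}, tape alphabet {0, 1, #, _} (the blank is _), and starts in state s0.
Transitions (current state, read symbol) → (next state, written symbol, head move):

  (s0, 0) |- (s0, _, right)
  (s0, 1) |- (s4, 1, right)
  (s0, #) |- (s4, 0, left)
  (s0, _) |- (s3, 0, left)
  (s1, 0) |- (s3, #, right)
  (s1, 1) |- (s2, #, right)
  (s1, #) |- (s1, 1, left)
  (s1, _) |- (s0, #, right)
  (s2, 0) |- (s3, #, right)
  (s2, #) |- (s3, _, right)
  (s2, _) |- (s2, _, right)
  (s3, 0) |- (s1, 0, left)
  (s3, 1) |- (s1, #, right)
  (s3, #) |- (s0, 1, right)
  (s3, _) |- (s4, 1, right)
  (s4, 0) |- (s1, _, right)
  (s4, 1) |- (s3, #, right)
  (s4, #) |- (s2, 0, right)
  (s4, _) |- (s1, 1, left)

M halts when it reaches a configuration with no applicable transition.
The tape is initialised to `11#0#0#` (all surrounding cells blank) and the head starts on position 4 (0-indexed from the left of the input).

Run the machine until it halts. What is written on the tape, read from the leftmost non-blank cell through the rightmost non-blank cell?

11##1##1

s0 | 11#0[#]0#_   read # → write 0, move left, go to s4
s4 | 11#[0]00#_   read 0 → write _, move right, go to s1
s1 | 11#_[0]0#_   read 0 → write #, move right, go to s3
s3 | 11#_#[0]#_   read 0 → write 0, move left, go to s1
s1 | 11#_[#]0#_   read # → write 1, move left, go to s1
s1 | 11#[_]10#_   read _ → write #, move right, go to s0
s0 | 11##[1]0#_   read 1 → write 1, move right, go to s4
s4 | 11##1[0]#_   read 0 → write _, move right, go to s1
s1 | 11##1_[#]_   read # → write 1, move left, go to s1
s1 | 11##1[_]1_   read _ → write #, move right, go to s0
s0 | 11##1#[1]_   read 1 → write 1, move right, go to s4
s4 | 11##1#1[_]   read _ → write 1, move left, go to s1
s1 | 11##1#[1]1   read 1 → write #, move right, go to s2
s2 | 11##1##[1]
The non-blank tape span at halt is 11##1##1.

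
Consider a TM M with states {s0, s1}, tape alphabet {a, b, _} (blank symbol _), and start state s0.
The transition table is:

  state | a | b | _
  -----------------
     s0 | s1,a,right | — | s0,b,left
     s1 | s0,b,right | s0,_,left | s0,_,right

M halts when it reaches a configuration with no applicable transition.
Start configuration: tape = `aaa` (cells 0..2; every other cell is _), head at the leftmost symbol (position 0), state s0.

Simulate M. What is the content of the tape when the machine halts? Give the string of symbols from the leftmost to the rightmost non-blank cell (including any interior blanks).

state=s0 head=0 tape=[a]aa__   (s0,a)→(s1,a,right)
state=s1 head=1 tape=a[a]a__   (s1,a)→(s0,b,right)
state=s0 head=2 tape=ab[a]__   (s0,a)→(s1,a,right)
state=s1 head=3 tape=aba[_]_   (s1,_)→(s0,_,right)
state=s0 head=4 tape=aba_[_]   (s0,_)→(s0,b,left)
state=s0 head=3 tape=aba[_]b   (s0,_)→(s0,b,left)
state=s0 head=2 tape=ab[a]bb   (s0,a)→(s1,a,right)
state=s1 head=3 tape=aba[b]b   (s1,b)→(s0,_,left)
state=s0 head=2 tape=ab[a]_b   (s0,a)→(s1,a,right)
state=s1 head=3 tape=aba[_]b   (s1,_)→(s0,_,right)
state=s0 head=4 tape=aba_[b]
The non-blank tape span at halt is aba_b.

aba_b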